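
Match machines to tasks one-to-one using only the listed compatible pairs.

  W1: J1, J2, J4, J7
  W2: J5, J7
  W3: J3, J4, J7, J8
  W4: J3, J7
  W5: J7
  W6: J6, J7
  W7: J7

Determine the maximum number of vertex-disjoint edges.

6

Unit-capacity flow: source→left, listed edges, right→sink; max matching = max flow.
Augmenting path W1→J1 (+1); matched 1.
Augmenting path W2→J5 (+1); matched 2.
Augmenting path W3→J3 (+1); matched 3.
Augmenting path W4→J7 (+1); matched 4.
Augmenting path W6→J6 (+1); matched 5.
Augmenting path W5→J7→W4→J3→W3→J4 (+1); matched 6.
No augmenting path remains; maximum matching = 6.
König certificate: {W1, W2, W3, W4, W6, J7} is a vertex cover of size 6 (every listed pair touches it), so no matching can be larger.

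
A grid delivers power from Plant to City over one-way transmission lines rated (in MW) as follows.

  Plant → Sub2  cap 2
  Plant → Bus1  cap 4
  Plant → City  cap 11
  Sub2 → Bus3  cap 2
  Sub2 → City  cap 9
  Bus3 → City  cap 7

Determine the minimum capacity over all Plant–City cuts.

Augment Plant→City: bottleneck 11, flow now 11.
Augment Plant→Sub2→City: bottleneck 2, flow now 13.
No augmenting path remains; maximum flow = 13.
By max-flow min-cut, the minimum cut capacity equals the max flow.
In the residual graph, reachable from Plant: {Plant, Bus1}.
Min-cut edges: Plant→Sub2 (2), Plant→City (11); capacity 2 + 11 = 13.

13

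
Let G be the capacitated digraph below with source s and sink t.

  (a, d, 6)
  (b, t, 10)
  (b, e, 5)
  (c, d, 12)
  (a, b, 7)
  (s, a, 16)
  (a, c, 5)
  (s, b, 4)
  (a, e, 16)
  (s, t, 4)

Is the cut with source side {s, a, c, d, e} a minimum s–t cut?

No — its capacity is 15, but the minimum cut has capacity 14.

Given cut capacity: 4 + 4 + 7 = 15.
Augment s→t: bottleneck 4, flow now 4.
Augment s→b→t: bottleneck 4, flow now 8.
Augment s→a→b→t: bottleneck 6, flow now 14.
No augmenting path remains; maximum flow = 14.
In the residual graph, reachable from s: {s, a, b, c, d, e}.
Min-cut edges: s→t (4), b→t (10); capacity 4 + 10 = 14.
Cut capacity 15 exceeds the max flow 14, so it is not minimum.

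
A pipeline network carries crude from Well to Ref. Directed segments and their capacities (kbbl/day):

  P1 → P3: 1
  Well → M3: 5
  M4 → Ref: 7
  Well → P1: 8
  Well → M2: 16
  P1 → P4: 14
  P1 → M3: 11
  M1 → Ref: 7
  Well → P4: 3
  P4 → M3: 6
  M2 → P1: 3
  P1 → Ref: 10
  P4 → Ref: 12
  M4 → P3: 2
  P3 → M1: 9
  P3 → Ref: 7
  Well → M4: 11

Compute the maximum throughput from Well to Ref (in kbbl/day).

Augment Well→M4→Ref: bottleneck 7, flow now 7.
Augment Well→P1→Ref: bottleneck 8, flow now 15.
Augment Well→P4→Ref: bottleneck 3, flow now 18.
Augment Well→M4→P3→Ref: bottleneck 2, flow now 20.
Augment Well→M2→P1→Ref: bottleneck 2, flow now 22.
Augment Well→M2→P1→P3→Ref: bottleneck 1, flow now 23.
No augmenting path remains; maximum flow = 23.
In the residual graph, reachable from Well: {Well, M4, M2, M3}.
Min-cut edges: Well→P1 (8), Well→P4 (3), M4→P3 (2), M4→Ref (7), M2→P1 (3); capacity 8 + 3 + 2 + 7 + 3 = 23.
This cut is saturated, so no flow can exceed 23.

23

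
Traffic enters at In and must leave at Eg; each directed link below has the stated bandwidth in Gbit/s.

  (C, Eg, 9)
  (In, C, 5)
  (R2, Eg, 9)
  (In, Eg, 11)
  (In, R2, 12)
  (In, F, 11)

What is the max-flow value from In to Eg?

25

Augment In→Eg: bottleneck 11, flow now 11.
Augment In→R2→Eg: bottleneck 9, flow now 20.
Augment In→C→Eg: bottleneck 5, flow now 25.
No augmenting path remains; maximum flow = 25.
In the residual graph, reachable from In: {In, F, R2}.
Min-cut edges: In→C (5), In→Eg (11), R2→Eg (9); capacity 5 + 11 + 9 = 25.
This cut is saturated, so no flow can exceed 25.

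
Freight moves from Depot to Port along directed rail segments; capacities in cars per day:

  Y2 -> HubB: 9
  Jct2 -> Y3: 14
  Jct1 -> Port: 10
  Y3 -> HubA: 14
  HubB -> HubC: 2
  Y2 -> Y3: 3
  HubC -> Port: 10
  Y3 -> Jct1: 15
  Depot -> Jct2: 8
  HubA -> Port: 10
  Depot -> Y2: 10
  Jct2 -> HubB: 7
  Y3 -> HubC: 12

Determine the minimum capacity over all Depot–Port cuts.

Augment Depot→Y2→Y3→HubA→Port: bottleneck 3, flow now 3.
Augment Depot→Y2→HubB→HubC→Port: bottleneck 2, flow now 5.
Augment Depot→Jct2→Y3→HubA→Port: bottleneck 7, flow now 12.
Augment Depot→Jct2→Y3→Jct1→Port: bottleneck 1, flow now 13.
No augmenting path remains; maximum flow = 13.
By max-flow min-cut, the minimum cut capacity equals the max flow.
In the residual graph, reachable from Depot: {Depot, Y2, HubB}.
Min-cut edges: Depot→Jct2 (8), Y2→Y3 (3), HubB→HubC (2); capacity 8 + 3 + 2 = 13.

13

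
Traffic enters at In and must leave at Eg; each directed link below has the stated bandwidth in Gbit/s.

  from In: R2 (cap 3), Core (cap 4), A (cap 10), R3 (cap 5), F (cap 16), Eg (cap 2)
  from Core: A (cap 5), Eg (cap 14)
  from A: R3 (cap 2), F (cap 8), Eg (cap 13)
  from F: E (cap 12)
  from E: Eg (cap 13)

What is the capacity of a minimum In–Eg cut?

28

Augment In→Eg: bottleneck 2, flow now 2.
Augment In→Core→Eg: bottleneck 4, flow now 6.
Augment In→A→Eg: bottleneck 10, flow now 16.
Augment In→F→E→Eg: bottleneck 12, flow now 28.
No augmenting path remains; maximum flow = 28.
By max-flow min-cut, the minimum cut capacity equals the max flow.
In the residual graph, reachable from In: {In, R2, R3, F}.
Min-cut edges: In→Core (4), In→A (10), In→Eg (2), F→E (12); capacity 4 + 10 + 2 + 12 = 28.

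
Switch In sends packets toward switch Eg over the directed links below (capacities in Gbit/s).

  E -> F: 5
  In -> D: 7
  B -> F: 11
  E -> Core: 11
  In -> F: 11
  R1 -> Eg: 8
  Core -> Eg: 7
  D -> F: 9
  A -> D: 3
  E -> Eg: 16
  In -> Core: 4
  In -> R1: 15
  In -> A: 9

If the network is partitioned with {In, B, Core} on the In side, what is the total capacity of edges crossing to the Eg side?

60

Edges leaving {In, B, Core}: In→A (9), In→D (7), In→R1 (15), In→F (11), B→F (11), Core→Eg (7).
Cut capacity = 9 + 7 + 15 + 11 + 11 + 7 = 60.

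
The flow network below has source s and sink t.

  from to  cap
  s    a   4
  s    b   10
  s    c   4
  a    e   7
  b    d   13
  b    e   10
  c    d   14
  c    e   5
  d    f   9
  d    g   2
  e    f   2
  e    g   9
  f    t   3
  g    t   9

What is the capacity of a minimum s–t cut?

Augment s→a→e→f→t: bottleneck 2, flow now 2.
Augment s→a→e→g→t: bottleneck 2, flow now 4.
Augment s→b→d→f→t: bottleneck 1, flow now 5.
Augment s→b→d→g→t: bottleneck 2, flow now 7.
Augment s→b→e→g→t: bottleneck 5, flow now 12.
No augmenting path remains; maximum flow = 12.
By max-flow min-cut, the minimum cut capacity equals the max flow.
In the residual graph, reachable from s: {s, a, b, c, d, e, f, g}.
Min-cut edges: f→t (3), g→t (9); capacity 3 + 9 = 12.

12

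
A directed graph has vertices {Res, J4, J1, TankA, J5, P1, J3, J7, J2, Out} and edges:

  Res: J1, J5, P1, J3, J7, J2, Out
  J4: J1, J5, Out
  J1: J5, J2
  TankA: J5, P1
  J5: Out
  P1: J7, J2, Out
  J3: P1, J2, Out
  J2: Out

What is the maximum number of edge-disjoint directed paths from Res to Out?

Assign every edge capacity 1; by Menger, the answer equals the max flow.
Path Res→Out (+1); total 1.
Path Res→J5→Out (+1); total 2.
Path Res→P1→Out (+1); total 3.
Path Res→J3→Out (+1); total 4.
Path Res→J2→Out (+1); total 5.
No residual Res→Out path; max flow = 5.
Certifying cut of size 5: {J2→Out, J5→Out, Res→J3, Res→Out, Res→P1}.

5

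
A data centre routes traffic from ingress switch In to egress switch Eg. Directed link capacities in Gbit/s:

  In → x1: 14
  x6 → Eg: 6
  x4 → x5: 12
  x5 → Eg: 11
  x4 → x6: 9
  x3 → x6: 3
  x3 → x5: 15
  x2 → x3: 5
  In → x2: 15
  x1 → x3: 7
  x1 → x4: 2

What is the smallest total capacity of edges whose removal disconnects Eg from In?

14

Augment In→x1→x3→x5→Eg: bottleneck 7, flow now 7.
Augment In→x1→x4→x5→Eg: bottleneck 2, flow now 9.
Augment In→x2→x3→x5→Eg: bottleneck 2, flow now 11.
Augment In→x2→x3→x6→Eg: bottleneck 3, flow now 14.
No augmenting path remains; maximum flow = 14.
By max-flow min-cut, the minimum cut capacity equals the max flow.
In the residual graph, reachable from In: {In, x1, x2}.
Min-cut edges: x1→x3 (7), x1→x4 (2), x2→x3 (5); capacity 7 + 2 + 5 = 14.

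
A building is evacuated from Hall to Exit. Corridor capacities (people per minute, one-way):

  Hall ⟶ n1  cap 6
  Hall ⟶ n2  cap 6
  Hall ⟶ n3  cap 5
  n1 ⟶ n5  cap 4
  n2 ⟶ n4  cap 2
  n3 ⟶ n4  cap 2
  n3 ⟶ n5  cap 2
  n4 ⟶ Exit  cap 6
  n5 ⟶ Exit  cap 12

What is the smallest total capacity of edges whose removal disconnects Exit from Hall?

Augment Hall→n1→n5→Exit: bottleneck 4, flow now 4.
Augment Hall→n2→n4→Exit: bottleneck 2, flow now 6.
Augment Hall→n3→n4→Exit: bottleneck 2, flow now 8.
Augment Hall→n3→n5→Exit: bottleneck 2, flow now 10.
No augmenting path remains; maximum flow = 10.
By max-flow min-cut, the minimum cut capacity equals the max flow.
In the residual graph, reachable from Hall: {Hall, n1, n2, n3}.
Min-cut edges: n1→n5 (4), n2→n4 (2), n3→n4 (2), n3→n5 (2); capacity 4 + 2 + 2 + 2 = 10.

10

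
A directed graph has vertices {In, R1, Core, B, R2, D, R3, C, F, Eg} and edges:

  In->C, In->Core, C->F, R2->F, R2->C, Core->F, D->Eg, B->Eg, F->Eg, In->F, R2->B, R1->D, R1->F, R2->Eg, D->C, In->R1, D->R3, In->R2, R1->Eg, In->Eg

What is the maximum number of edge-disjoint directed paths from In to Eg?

4

Assign every edge capacity 1; by Menger, the answer equals the max flow.
Path In→Eg (+1); total 1.
Path In→R1→Eg (+1); total 2.
Path In→R2→Eg (+1); total 3.
Path In→F→Eg (+1); total 4.
No residual In→Eg path; max flow = 4.
Certifying cut of size 4: {F→Eg, In→Eg, In→R1, In→R2}.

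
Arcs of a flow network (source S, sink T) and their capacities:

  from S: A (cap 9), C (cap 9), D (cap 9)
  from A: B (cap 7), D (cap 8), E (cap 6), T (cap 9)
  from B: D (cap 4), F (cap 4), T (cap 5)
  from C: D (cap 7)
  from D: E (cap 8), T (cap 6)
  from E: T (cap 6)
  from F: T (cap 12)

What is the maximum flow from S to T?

21

Augment S→A→T: bottleneck 9, flow now 9.
Augment S→D→T: bottleneck 6, flow now 15.
Augment S→D→E→T: bottleneck 3, flow now 18.
Augment S→C→D→E→T: bottleneck 3, flow now 21.
No augmenting path remains; maximum flow = 21.
In the residual graph, reachable from S: {S, C, D, E}.
Min-cut edges: S→A (9), D→T (6), E→T (6); capacity 9 + 6 + 6 = 21.
This cut is saturated, so no flow can exceed 21.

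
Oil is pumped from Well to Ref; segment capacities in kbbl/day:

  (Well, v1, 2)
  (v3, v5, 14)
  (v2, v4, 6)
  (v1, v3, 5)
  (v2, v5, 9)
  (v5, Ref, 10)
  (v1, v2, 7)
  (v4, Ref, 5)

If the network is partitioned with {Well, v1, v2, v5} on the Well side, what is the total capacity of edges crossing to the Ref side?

Edges leaving {Well, v1, v2, v5}: v1→v3 (5), v2→v4 (6), v5→Ref (10).
Cut capacity = 5 + 6 + 10 = 21.

21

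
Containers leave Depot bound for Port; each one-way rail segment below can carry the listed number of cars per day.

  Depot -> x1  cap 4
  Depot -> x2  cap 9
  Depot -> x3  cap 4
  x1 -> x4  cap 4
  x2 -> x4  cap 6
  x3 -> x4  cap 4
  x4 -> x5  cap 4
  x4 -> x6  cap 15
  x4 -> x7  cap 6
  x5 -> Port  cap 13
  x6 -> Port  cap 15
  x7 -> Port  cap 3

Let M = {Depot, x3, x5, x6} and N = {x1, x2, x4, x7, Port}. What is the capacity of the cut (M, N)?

45

Edges leaving {Depot, x3, x5, x6}: Depot→x1 (4), Depot→x2 (9), x3→x4 (4), x5→Port (13), x6→Port (15).
Cut capacity = 4 + 9 + 4 + 13 + 15 = 45.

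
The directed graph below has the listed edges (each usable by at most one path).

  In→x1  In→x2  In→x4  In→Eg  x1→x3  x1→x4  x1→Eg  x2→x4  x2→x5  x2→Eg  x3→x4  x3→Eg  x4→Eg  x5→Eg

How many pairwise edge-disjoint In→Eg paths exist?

4

Assign every edge capacity 1; by Menger, the answer equals the max flow.
Path In→Eg (+1); total 1.
Path In→x1→Eg (+1); total 2.
Path In→x2→Eg (+1); total 3.
Path In→x4→Eg (+1); total 4.
No residual In→Eg path; max flow = 4.
Certifying cut of size 4: {In→Eg, In→x1, In→x2, In→x4}.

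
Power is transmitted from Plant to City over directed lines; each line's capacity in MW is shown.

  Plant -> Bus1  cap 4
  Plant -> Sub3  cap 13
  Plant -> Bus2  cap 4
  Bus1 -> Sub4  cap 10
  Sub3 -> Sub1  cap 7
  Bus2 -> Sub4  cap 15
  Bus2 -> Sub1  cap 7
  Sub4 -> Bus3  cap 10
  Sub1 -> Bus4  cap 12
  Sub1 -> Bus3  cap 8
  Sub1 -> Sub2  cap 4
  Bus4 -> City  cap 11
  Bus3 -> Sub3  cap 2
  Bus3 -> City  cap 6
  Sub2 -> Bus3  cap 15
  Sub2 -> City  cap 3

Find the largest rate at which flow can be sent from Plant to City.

15

Augment Plant→Bus1→Sub4→Bus3→City: bottleneck 4, flow now 4.
Augment Plant→Sub3→Sub1→Bus4→City: bottleneck 7, flow now 11.
Augment Plant→Bus2→Sub4→Bus3→City: bottleneck 2, flow now 13.
Augment Plant→Bus2→Sub1→Bus4→City: bottleneck 2, flow now 15.
No augmenting path remains; maximum flow = 15.
In the residual graph, reachable from Plant: {Plant, Sub3}.
Min-cut edges: Plant→Bus1 (4), Plant→Bus2 (4), Sub3→Sub1 (7); capacity 4 + 4 + 7 = 15.
This cut is saturated, so no flow can exceed 15.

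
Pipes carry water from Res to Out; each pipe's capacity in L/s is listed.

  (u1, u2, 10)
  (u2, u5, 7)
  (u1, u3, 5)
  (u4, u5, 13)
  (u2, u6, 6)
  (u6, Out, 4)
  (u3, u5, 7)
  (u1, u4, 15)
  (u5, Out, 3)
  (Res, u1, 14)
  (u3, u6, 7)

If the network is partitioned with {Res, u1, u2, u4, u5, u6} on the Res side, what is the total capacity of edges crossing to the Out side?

12

Edges leaving {Res, u1, u2, u4, u5, u6}: u1→u3 (5), u5→Out (3), u6→Out (4).
Cut capacity = 5 + 3 + 4 = 12.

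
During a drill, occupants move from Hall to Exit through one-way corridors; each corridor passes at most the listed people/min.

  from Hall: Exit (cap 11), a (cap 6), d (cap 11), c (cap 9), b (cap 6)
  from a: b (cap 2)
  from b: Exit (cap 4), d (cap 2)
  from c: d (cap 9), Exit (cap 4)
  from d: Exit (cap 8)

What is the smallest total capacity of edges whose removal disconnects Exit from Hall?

Augment Hall→Exit: bottleneck 11, flow now 11.
Augment Hall→b→Exit: bottleneck 4, flow now 15.
Augment Hall→c→Exit: bottleneck 4, flow now 19.
Augment Hall→d→Exit: bottleneck 8, flow now 27.
No augmenting path remains; maximum flow = 27.
By max-flow min-cut, the minimum cut capacity equals the max flow.
In the residual graph, reachable from Hall: {Hall, a, b, c, d}.
Min-cut edges: Hall→Exit (11), b→Exit (4), c→Exit (4), d→Exit (8); capacity 11 + 4 + 4 + 8 = 27.

27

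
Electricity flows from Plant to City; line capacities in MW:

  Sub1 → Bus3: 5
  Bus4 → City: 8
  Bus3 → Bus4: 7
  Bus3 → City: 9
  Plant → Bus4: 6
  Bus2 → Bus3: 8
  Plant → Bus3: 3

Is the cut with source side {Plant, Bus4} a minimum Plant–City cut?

Given cut capacity: 3 + 8 = 11.
Augment Plant→Bus3→City: bottleneck 3, flow now 3.
Augment Plant→Bus4→City: bottleneck 6, flow now 9.
No augmenting path remains; maximum flow = 9.
In the residual graph, reachable from Plant: {Plant}.
Min-cut edges: Plant→Bus3 (3), Plant→Bus4 (6); capacity 3 + 6 = 9.
Cut capacity 11 exceeds the max flow 9, so it is not minimum.

No — its capacity is 11, but the minimum cut has capacity 9.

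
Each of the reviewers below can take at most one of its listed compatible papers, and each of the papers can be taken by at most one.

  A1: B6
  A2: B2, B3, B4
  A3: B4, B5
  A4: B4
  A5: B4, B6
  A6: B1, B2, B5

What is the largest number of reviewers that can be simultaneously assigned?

5

Unit-capacity flow: source→left, listed edges, right→sink; max matching = max flow.
Augmenting path A1→B6 (+1); matched 1.
Augmenting path A2→B2 (+1); matched 2.
Augmenting path A3→B4 (+1); matched 3.
Augmenting path A6→B1 (+1); matched 4.
Augmenting path A4→B4→A3→B5 (+1); matched 5.
No augmenting path remains; maximum matching = 5.
König certificate: {A2, A3, A6, B4, B6} is a vertex cover of size 5 (every listed pair touches it), so no matching can be larger.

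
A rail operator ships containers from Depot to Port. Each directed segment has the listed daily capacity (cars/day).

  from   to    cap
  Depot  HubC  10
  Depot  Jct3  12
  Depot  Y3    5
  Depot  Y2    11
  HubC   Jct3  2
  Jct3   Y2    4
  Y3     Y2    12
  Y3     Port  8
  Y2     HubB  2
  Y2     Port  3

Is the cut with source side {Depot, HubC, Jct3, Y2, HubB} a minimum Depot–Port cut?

Yes — it is a minimum cut (capacity 8).

Given cut capacity: 5 + 3 = 8.
Augment Depot→Y3→Port: bottleneck 5, flow now 5.
Augment Depot→Y2→Port: bottleneck 3, flow now 8.
No augmenting path remains; maximum flow = 8.
Cut capacity 8 equals the max flow, so it is a minimum cut.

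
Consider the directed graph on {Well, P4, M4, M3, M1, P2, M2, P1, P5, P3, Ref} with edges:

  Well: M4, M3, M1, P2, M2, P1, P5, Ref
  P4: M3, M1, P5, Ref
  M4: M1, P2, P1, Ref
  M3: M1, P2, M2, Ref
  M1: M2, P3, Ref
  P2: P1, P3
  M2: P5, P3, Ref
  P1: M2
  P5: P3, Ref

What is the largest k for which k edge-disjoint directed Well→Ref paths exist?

6

Assign every edge capacity 1; by Menger, the answer equals the max flow.
Path Well→Ref (+1); total 1.
Path Well→M4→Ref (+1); total 2.
Path Well→M3→Ref (+1); total 3.
Path Well→M1→Ref (+1); total 4.
Path Well→M2→Ref (+1); total 5.
Path Well→P5→Ref (+1); total 6.
No residual Well→Ref path; max flow = 6.
Certifying cut of size 6: {M2→Ref, P5→Ref, Well→M1, Well→M3, Well→M4, Well→Ref}.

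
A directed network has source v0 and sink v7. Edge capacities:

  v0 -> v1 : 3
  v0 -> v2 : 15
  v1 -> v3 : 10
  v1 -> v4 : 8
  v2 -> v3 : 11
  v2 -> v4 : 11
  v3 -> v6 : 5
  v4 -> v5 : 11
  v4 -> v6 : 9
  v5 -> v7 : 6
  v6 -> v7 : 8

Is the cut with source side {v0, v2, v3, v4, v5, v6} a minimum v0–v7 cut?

No — its capacity is 17, but the minimum cut has capacity 14.

Given cut capacity: 3 + 6 + 8 = 17.
Augment v0→v1→v3→v6→v7: bottleneck 3, flow now 3.
Augment v0→v2→v3→v6→v7: bottleneck 2, flow now 5.
Augment v0→v2→v4→v5→v7: bottleneck 6, flow now 11.
Augment v0→v2→v4→v6→v7: bottleneck 3, flow now 14.
No augmenting path remains; maximum flow = 14.
In the residual graph, reachable from v0: {v0, v1, v2, v3, v4, v5, v6}.
Min-cut edges: v5→v7 (6), v6→v7 (8); capacity 6 + 8 = 14.
Cut capacity 17 exceeds the max flow 14, so it is not minimum.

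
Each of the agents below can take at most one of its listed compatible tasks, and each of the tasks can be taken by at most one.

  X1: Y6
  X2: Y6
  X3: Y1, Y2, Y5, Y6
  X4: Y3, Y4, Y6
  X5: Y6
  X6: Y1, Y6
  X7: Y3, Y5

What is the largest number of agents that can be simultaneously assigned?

5

Unit-capacity flow: source→left, listed edges, right→sink; max matching = max flow.
Augmenting path X1→Y6 (+1); matched 1.
Augmenting path X3→Y1 (+1); matched 2.
Augmenting path X4→Y3 (+1); matched 3.
Augmenting path X7→Y5 (+1); matched 4.
Augmenting path X6→Y1→X3→Y2 (+1); matched 5.
No augmenting path remains; maximum matching = 5.
König certificate: {X3, X4, X6, X7, Y6} is a vertex cover of size 5 (every listed pair touches it), so no matching can be larger.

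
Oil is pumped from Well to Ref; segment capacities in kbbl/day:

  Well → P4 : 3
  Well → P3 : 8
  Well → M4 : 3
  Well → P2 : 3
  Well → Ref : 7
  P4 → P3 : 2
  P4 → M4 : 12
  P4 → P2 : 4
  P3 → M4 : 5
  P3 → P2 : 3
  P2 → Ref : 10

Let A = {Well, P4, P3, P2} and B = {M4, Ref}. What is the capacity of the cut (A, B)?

Edges leaving {Well, P4, P3, P2}: Well→M4 (3), Well→Ref (7), P4→M4 (12), P3→M4 (5), P2→Ref (10).
Cut capacity = 3 + 7 + 12 + 5 + 10 = 37.

37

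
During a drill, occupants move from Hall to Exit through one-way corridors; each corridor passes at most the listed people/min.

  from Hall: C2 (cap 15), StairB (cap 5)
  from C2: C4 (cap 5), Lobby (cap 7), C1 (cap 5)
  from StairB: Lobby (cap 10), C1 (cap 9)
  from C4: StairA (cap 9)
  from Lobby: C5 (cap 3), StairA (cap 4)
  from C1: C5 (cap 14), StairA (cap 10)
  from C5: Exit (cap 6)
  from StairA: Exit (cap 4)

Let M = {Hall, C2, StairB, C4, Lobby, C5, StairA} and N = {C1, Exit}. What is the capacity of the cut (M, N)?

Edges leaving {Hall, C2, StairB, C4, Lobby, C5, StairA}: C2→C1 (5), StairB→C1 (9), C5→Exit (6), StairA→Exit (4).
Cut capacity = 5 + 9 + 6 + 4 = 24.

24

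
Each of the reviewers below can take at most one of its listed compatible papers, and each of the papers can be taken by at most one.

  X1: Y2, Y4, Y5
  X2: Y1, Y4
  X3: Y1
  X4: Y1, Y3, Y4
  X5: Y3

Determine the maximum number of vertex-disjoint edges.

Unit-capacity flow: source→left, listed edges, right→sink; max matching = max flow.
Augmenting path X1→Y2 (+1); matched 1.
Augmenting path X2→Y1 (+1); matched 2.
Augmenting path X4→Y3 (+1); matched 3.
Augmenting path X3→Y1→X2→Y4 (+1); matched 4.
No augmenting path remains; maximum matching = 4.
König certificate: {X1, Y1, Y3, Y4} is a vertex cover of size 4 (every listed pair touches it), so no matching can be larger.

4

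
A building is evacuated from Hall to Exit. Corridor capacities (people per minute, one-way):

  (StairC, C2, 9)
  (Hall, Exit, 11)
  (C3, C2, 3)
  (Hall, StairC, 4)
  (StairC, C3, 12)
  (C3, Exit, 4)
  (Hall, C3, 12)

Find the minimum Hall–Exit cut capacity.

15

Augment Hall→Exit: bottleneck 11, flow now 11.
Augment Hall→C3→Exit: bottleneck 4, flow now 15.
No augmenting path remains; maximum flow = 15.
By max-flow min-cut, the minimum cut capacity equals the max flow.
In the residual graph, reachable from Hall: {Hall, StairC, C3, C2}.
Min-cut edges: Hall→Exit (11), C3→Exit (4); capacity 11 + 4 = 15.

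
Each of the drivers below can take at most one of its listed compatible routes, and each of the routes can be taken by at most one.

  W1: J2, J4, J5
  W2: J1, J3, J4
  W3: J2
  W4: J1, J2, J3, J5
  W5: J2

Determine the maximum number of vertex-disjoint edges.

Unit-capacity flow: source→left, listed edges, right→sink; max matching = max flow.
Augmenting path W1→J2 (+1); matched 1.
Augmenting path W2→J1 (+1); matched 2.
Augmenting path W4→J3 (+1); matched 3.
Augmenting path W3→J2→W1→J4 (+1); matched 4.
No augmenting path remains; maximum matching = 4.
König certificate: {W1, W2, W4, J2} is a vertex cover of size 4 (every listed pair touches it), so no matching can be larger.

4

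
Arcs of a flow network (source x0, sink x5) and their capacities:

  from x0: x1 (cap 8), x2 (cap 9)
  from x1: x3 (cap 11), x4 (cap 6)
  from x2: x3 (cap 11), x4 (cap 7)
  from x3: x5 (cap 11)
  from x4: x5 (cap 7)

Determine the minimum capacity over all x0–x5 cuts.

17

Augment x0→x1→x3→x5: bottleneck 8, flow now 8.
Augment x0→x2→x3→x5: bottleneck 3, flow now 11.
Augment x0→x2→x4→x5: bottleneck 6, flow now 17.
No augmenting path remains; maximum flow = 17.
By max-flow min-cut, the minimum cut capacity equals the max flow.
In the residual graph, reachable from x0: {x0}.
Min-cut edges: x0→x1 (8), x0→x2 (9); capacity 8 + 9 = 17.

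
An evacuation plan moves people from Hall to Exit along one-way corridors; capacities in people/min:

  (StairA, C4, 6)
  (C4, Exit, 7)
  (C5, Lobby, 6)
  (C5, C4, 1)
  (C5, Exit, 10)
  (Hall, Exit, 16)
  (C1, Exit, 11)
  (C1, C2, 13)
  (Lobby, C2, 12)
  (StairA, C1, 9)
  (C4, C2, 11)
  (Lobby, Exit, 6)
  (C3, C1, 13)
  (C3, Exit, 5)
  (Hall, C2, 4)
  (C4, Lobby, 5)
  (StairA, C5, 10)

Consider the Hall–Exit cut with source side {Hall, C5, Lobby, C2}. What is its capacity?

33

Edges leaving {Hall, C5, Lobby, C2}: Hall→Exit (16), C5→C4 (1), C5→Exit (10), Lobby→Exit (6).
Cut capacity = 16 + 1 + 10 + 6 = 33.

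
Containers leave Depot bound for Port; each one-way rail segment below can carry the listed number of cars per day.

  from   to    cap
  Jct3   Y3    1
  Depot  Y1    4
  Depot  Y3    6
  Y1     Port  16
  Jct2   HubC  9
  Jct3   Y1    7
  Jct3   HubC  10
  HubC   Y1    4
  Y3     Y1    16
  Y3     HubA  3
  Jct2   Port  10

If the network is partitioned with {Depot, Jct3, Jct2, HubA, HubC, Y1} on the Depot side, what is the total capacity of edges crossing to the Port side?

Edges leaving {Depot, Jct3, Jct2, HubA, HubC, Y1}: Depot→Y3 (6), Jct3→Y3 (1), Jct2→Port (10), Y1→Port (16).
Cut capacity = 6 + 1 + 10 + 16 = 33.

33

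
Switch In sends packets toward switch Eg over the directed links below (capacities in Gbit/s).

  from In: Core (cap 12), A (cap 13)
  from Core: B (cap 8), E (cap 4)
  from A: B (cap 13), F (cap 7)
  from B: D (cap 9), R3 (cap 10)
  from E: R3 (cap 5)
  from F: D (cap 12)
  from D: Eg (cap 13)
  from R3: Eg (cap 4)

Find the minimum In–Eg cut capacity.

Augment In→Core→B→D→Eg: bottleneck 8, flow now 8.
Augment In→Core→E→R3→Eg: bottleneck 4, flow now 12.
Augment In→A→B→D→Eg: bottleneck 1, flow now 13.
Augment In→A→F→D→Eg: bottleneck 4, flow now 17.
No augmenting path remains; maximum flow = 17.
By max-flow min-cut, the minimum cut capacity equals the max flow.
In the residual graph, reachable from In: {In, Core, A, B, E, F, D, R3}.
Min-cut edges: D→Eg (13), R3→Eg (4); capacity 13 + 4 = 17.

17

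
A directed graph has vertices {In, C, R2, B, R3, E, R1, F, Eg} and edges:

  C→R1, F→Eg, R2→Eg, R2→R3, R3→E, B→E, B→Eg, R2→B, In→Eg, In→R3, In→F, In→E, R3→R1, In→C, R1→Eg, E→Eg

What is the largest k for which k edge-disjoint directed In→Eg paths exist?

Assign every edge capacity 1; by Menger, the answer equals the max flow.
Path In→Eg (+1); total 1.
Path In→E→Eg (+1); total 2.
Path In→F→Eg (+1); total 3.
Path In→C→R1→Eg (+1); total 4.
No residual In→Eg path; max flow = 4.
Certifying cut of size 4: {E→Eg, In→Eg, In→F, R1→Eg}.

4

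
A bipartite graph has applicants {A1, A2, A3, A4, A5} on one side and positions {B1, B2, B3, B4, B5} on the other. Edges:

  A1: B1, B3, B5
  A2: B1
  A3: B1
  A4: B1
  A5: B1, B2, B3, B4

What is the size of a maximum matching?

3

Unit-capacity flow: source→left, listed edges, right→sink; max matching = max flow.
Augmenting path A1→B1 (+1); matched 1.
Augmenting path A5→B2 (+1); matched 2.
Augmenting path A2→B1→A1→B3 (+1); matched 3.
No augmenting path remains; maximum matching = 3.
König certificate: {A1, A5, B1} is a vertex cover of size 3 (every listed pair touches it), so no matching can be larger.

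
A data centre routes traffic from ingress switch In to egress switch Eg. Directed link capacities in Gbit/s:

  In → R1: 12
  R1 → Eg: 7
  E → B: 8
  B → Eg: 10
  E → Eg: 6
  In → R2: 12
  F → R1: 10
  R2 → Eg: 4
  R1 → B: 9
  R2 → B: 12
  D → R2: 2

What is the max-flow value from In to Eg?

Augment In→R1→Eg: bottleneck 7, flow now 7.
Augment In→R2→Eg: bottleneck 4, flow now 11.
Augment In→R1→B→Eg: bottleneck 5, flow now 16.
Augment In→R2→B→Eg: bottleneck 5, flow now 21.
No augmenting path remains; maximum flow = 21.
In the residual graph, reachable from In: {In, R1, R2, B}.
Min-cut edges: R1→Eg (7), R2→Eg (4), B→Eg (10); capacity 7 + 4 + 10 = 21.
This cut is saturated, so no flow can exceed 21.

21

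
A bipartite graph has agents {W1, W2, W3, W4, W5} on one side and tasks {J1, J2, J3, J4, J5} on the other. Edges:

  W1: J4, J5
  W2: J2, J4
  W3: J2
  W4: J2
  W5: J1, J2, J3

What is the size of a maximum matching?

Unit-capacity flow: source→left, listed edges, right→sink; max matching = max flow.
Augmenting path W1→J4 (+1); matched 1.
Augmenting path W2→J2 (+1); matched 2.
Augmenting path W5→J1 (+1); matched 3.
Augmenting path W3→J2→W2→J4→W1→J5 (+1); matched 4.
No augmenting path remains; maximum matching = 4.
König certificate: {W1, W2, W5, J2} is a vertex cover of size 4 (every listed pair touches it), so no matching can be larger.

4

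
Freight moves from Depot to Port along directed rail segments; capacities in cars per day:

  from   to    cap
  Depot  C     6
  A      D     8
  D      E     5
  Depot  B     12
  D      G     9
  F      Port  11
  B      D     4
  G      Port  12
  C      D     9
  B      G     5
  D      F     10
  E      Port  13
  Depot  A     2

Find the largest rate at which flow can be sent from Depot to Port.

Augment Depot→B→G→Port: bottleneck 5, flow now 5.
Augment Depot→A→D→E→Port: bottleneck 2, flow now 7.
Augment Depot→B→D→E→Port: bottleneck 3, flow now 10.
Augment Depot→B→D→F→Port: bottleneck 1, flow now 11.
Augment Depot→C→D→F→Port: bottleneck 6, flow now 17.
No augmenting path remains; maximum flow = 17.
In the residual graph, reachable from Depot: {Depot, B}.
Min-cut edges: Depot→A (2), Depot→C (6), B→D (4), B→G (5); capacity 2 + 6 + 4 + 5 = 17.
This cut is saturated, so no flow can exceed 17.

17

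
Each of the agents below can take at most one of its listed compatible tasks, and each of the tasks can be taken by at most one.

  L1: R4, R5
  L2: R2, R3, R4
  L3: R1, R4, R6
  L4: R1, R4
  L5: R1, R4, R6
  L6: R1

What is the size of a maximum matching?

5

Unit-capacity flow: source→left, listed edges, right→sink; max matching = max flow.
Augmenting path L1→R4 (+1); matched 1.
Augmenting path L2→R2 (+1); matched 2.
Augmenting path L3→R1 (+1); matched 3.
Augmenting path L5→R6 (+1); matched 4.
Augmenting path L4→R4→L1→R5 (+1); matched 5.
No augmenting path remains; maximum matching = 5.
König certificate: {L1, L2, R1, R4, R6} is a vertex cover of size 5 (every listed pair touches it), so no matching can be larger.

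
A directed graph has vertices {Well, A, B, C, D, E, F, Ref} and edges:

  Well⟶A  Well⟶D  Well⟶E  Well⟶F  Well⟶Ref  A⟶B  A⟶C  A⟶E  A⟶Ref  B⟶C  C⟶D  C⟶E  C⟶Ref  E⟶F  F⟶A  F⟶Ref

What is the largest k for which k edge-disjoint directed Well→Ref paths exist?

Assign every edge capacity 1; by Menger, the answer equals the max flow.
Path Well→Ref (+1); total 1.
Path Well→A→Ref (+1); total 2.
Path Well→F→Ref (+1); total 3.
Path Well→E→F→A→C→Ref (+1); total 4.
No residual Well→Ref path; max flow = 4.
Certifying cut of size 4: {Well→A, Well→E, Well→F, Well→Ref}.

4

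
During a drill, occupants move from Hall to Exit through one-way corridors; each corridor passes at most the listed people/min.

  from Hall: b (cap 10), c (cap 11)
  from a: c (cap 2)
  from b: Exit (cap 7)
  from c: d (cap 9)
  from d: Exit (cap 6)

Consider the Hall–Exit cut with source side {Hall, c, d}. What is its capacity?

Edges leaving {Hall, c, d}: Hall→b (10), d→Exit (6).
Cut capacity = 10 + 6 = 16.

16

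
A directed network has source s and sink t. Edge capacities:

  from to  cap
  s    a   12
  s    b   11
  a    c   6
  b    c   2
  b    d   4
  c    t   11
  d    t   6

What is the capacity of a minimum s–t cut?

Augment s→a→c→t: bottleneck 6, flow now 6.
Augment s→b→c→t: bottleneck 2, flow now 8.
Augment s→b→d→t: bottleneck 4, flow now 12.
No augmenting path remains; maximum flow = 12.
By max-flow min-cut, the minimum cut capacity equals the max flow.
In the residual graph, reachable from s: {s, a, b}.
Min-cut edges: a→c (6), b→c (2), b→d (4); capacity 6 + 2 + 4 = 12.

12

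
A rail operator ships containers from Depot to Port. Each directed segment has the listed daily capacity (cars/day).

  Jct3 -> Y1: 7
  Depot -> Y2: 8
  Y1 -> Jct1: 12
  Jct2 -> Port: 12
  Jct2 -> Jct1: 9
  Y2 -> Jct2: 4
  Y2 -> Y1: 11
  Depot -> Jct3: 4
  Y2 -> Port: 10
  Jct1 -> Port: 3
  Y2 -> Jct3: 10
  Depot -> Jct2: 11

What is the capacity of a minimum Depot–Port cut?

22

Augment Depot→Y2→Port: bottleneck 8, flow now 8.
Augment Depot→Jct2→Port: bottleneck 11, flow now 19.
Augment Depot→Jct3→Y1→Jct1→Port: bottleneck 3, flow now 22.
No augmenting path remains; maximum flow = 22.
By max-flow min-cut, the minimum cut capacity equals the max flow.
In the residual graph, reachable from Depot: {Depot, Jct3, Y1, Jct1}.
Min-cut edges: Depot→Y2 (8), Depot→Jct2 (11), Jct1→Port (3); capacity 8 + 11 + 3 = 22.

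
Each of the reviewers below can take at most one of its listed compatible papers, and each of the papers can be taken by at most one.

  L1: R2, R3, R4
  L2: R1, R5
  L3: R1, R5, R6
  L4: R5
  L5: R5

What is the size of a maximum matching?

Unit-capacity flow: source→left, listed edges, right→sink; max matching = max flow.
Augmenting path L1→R2 (+1); matched 1.
Augmenting path L2→R1 (+1); matched 2.
Augmenting path L3→R5 (+1); matched 3.
Augmenting path L4→R5→L3→R6 (+1); matched 4.
No augmenting path remains; maximum matching = 4.
König certificate: {L1, L2, L3, R5} is a vertex cover of size 4 (every listed pair touches it), so no matching can be larger.

4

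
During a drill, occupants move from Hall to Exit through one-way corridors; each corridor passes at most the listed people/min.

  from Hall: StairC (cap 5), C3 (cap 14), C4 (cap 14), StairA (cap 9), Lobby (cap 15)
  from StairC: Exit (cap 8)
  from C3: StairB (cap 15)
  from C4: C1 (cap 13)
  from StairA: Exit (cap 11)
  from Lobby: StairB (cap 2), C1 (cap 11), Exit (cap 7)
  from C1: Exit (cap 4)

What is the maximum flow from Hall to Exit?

Augment Hall→StairC→Exit: bottleneck 5, flow now 5.
Augment Hall→StairA→Exit: bottleneck 9, flow now 14.
Augment Hall→Lobby→Exit: bottleneck 7, flow now 21.
Augment Hall→C4→C1→Exit: bottleneck 4, flow now 25.
No augmenting path remains; maximum flow = 25.
In the residual graph, reachable from Hall: {Hall, C3, C4, Lobby, StairB, C1}.
Min-cut edges: Hall→StairC (5), Hall→StairA (9), Lobby→Exit (7), C1→Exit (4); capacity 5 + 9 + 7 + 4 = 25.
This cut is saturated, so no flow can exceed 25.

25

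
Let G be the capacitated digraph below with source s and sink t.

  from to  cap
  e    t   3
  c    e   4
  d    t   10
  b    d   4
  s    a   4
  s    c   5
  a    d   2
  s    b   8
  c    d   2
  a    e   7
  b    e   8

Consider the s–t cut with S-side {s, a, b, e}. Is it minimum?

No — its capacity is 14, but the minimum cut has capacity 11.

Given cut capacity: 5 + 2 + 4 + 3 = 14.
Augment s→a→d→t: bottleneck 2, flow now 2.
Augment s→a→e→t: bottleneck 2, flow now 4.
Augment s→b→d→t: bottleneck 4, flow now 8.
Augment s→b→e→t: bottleneck 1, flow now 9.
Augment s→c→d→t: bottleneck 2, flow now 11.
No augmenting path remains; maximum flow = 11.
In the residual graph, reachable from s: {s, a, b, c, e}.
Min-cut edges: a→d (2), b→d (4), c→d (2), e→t (3); capacity 2 + 4 + 2 + 3 = 11.
Cut capacity 14 exceeds the max flow 11, so it is not minimum.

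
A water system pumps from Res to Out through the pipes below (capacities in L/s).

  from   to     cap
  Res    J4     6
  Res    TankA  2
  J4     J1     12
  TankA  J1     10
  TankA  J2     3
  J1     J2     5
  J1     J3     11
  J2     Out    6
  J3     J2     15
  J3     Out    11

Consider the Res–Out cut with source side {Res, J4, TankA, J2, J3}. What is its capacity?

39

Edges leaving {Res, J4, TankA, J2, J3}: J4→J1 (12), TankA→J1 (10), J2→Out (6), J3→Out (11).
Cut capacity = 12 + 10 + 6 + 11 = 39.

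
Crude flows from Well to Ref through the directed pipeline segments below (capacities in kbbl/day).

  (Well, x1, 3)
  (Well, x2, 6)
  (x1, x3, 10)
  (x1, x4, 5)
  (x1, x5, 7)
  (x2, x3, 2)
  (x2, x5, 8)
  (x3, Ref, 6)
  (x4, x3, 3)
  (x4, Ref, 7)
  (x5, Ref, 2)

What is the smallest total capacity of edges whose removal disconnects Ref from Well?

7

Augment Well→x1→x3→Ref: bottleneck 3, flow now 3.
Augment Well→x2→x3→Ref: bottleneck 2, flow now 5.
Augment Well→x2→x5→Ref: bottleneck 2, flow now 7.
No augmenting path remains; maximum flow = 7.
By max-flow min-cut, the minimum cut capacity equals the max flow.
In the residual graph, reachable from Well: {Well, x2, x5}.
Min-cut edges: Well→x1 (3), x2→x3 (2), x5→Ref (2); capacity 3 + 2 + 2 = 7.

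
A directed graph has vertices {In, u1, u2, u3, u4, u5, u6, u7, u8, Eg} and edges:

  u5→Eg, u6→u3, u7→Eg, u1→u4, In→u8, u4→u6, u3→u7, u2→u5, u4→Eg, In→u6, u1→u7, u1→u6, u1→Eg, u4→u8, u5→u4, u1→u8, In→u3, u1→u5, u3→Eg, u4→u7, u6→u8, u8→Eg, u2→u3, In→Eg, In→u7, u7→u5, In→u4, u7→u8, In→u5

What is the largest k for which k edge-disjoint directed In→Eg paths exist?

Assign every edge capacity 1; by Menger, the answer equals the max flow.
Path In→Eg (+1); total 1.
Path In→u3→Eg (+1); total 2.
Path In→u4→Eg (+1); total 3.
Path In→u5→Eg (+1); total 4.
Path In→u7→Eg (+1); total 5.
Path In→u8→Eg (+1); total 6.
No residual In→Eg path; max flow = 6.
Certifying cut of size 6: {In→Eg, u3→Eg, u4→Eg, u5→Eg, u7→Eg, u8→Eg}.

6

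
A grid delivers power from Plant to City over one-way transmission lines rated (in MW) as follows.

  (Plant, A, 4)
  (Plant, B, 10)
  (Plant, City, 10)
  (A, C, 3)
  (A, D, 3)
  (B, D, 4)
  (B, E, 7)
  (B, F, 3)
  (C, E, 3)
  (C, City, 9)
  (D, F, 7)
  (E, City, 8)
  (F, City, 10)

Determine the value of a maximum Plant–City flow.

24

Augment Plant→City: bottleneck 10, flow now 10.
Augment Plant→A→C→City: bottleneck 3, flow now 13.
Augment Plant→B→E→City: bottleneck 7, flow now 20.
Augment Plant→B→F→City: bottleneck 3, flow now 23.
Augment Plant→A→D→F→City: bottleneck 1, flow now 24.
No augmenting path remains; maximum flow = 24.
In the residual graph, reachable from Plant: {Plant}.
Min-cut edges: Plant→A (4), Plant→B (10), Plant→City (10); capacity 4 + 10 + 10 = 24.
This cut is saturated, so no flow can exceed 24.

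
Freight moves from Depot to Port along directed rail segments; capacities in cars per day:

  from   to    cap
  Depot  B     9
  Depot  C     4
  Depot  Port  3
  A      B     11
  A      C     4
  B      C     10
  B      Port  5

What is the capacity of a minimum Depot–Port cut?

8

Augment Depot→Port: bottleneck 3, flow now 3.
Augment Depot→B→Port: bottleneck 5, flow now 8.
No augmenting path remains; maximum flow = 8.
By max-flow min-cut, the minimum cut capacity equals the max flow.
In the residual graph, reachable from Depot: {Depot, B, C}.
Min-cut edges: Depot→Port (3), B→Port (5); capacity 3 + 5 = 8.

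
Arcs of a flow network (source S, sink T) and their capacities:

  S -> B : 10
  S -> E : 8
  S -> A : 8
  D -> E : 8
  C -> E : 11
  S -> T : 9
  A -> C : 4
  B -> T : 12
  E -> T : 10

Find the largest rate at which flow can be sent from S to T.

Augment S→T: bottleneck 9, flow now 9.
Augment S→B→T: bottleneck 10, flow now 19.
Augment S→E→T: bottleneck 8, flow now 27.
Augment S→A→C→E→T: bottleneck 2, flow now 29.
No augmenting path remains; maximum flow = 29.
In the residual graph, reachable from S: {S, A, C, E}.
Min-cut edges: S→B (10), S→T (9), E→T (10); capacity 10 + 9 + 10 = 29.
This cut is saturated, so no flow can exceed 29.

29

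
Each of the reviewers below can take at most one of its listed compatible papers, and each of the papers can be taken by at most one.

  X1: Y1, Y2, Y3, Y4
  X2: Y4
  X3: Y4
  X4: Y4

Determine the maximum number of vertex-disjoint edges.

Unit-capacity flow: source→left, listed edges, right→sink; max matching = max flow.
Augmenting path X1→Y1 (+1); matched 1.
Augmenting path X2→Y4 (+1); matched 2.
No augmenting path remains; maximum matching = 2.
König certificate: {X1, Y4} is a vertex cover of size 2 (every listed pair touches it), so no matching can be larger.

2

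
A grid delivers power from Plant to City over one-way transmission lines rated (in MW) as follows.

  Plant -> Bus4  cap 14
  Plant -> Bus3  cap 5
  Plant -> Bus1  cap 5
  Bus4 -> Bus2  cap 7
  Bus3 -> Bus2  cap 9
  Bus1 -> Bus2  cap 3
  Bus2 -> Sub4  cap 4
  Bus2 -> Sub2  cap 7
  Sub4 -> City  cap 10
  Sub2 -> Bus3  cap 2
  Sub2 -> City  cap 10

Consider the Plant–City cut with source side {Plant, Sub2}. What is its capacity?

36

Edges leaving {Plant, Sub2}: Plant→Bus4 (14), Plant→Bus3 (5), Plant→Bus1 (5), Sub2→Bus3 (2), Sub2→City (10).
Cut capacity = 14 + 5 + 5 + 2 + 10 = 36.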